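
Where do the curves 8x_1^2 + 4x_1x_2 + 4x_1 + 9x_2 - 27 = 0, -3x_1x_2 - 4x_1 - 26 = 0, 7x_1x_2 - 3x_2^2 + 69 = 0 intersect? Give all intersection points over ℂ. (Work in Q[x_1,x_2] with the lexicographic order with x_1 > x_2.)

Compute a lex Gröbner basis by Buchberger's algorithm.
f_1 = 8x_1^2 + 4x_1x_2 + 4x_1 + 9x_2 - 27, LT = x_1^2.
f_2 = -3x_1x_2 - 4x_1 - 26, LT = x_1x_2.
f_3 = 7x_1x_2 - 3x_2^2 + 69, LT = x_1x_2.

S(f_1,f_2): lcm = x_1^2x_2. S = -4/3x_1^2 + 1/2x_1x_2^2 + 1/2x_1x_2 - 26/3x_1 + 9/8x_2^2 - 27/8x_2.
  leading term x_1^2: subtract (-1/6)·f_1 from -4/3x_1^2 + 1/2x_1x_2^2 + 1/2x_1x_2 - 26/3x_1 + 9/8x_2^2 - 27/8x_2 → 1/2x_1x_2^2 + 7/6x_1x_2 - 8x_1 + 9/8x_2^2 - 15/8x_2 - 9/2
  leading term x_1x_2^2: subtract (-1/6x_2)·f_2 from 1/2x_1x_2^2 + 7/6x_1x_2 - 8x_1 + 9/8x_2^2 - 15/8x_2 - 9/2 → 1/2x_1x_2 - 8x_1 + 9/8x_2^2 - 149/24x_2 - 9/2
  leading term x_1x_2: subtract (-1/6)·f_2 from 1/2x_1x_2 - 8x_1 + 9/8x_2^2 - 149/24x_2 - 9/2 → -26/3x_1 + 9/8x_2^2 - 149/24x_2 - 53/6
  leading term x_1: no divisor's leading term divides it; move -26/3x_1 to the remainder.
  leading term x_2^2: no divisor's leading term divides it; move 9/8x_2^2 to the remainder.
  leading term x_2: no divisor's leading term divides it; move -149/24x_2 to the remainder.
  leading term 1: no divisor's leading term divides it; move -53/6 to the remainder.
  remainder -26/3x_1 + 9/8x_2^2 - 149/24x_2 - 53/6 ≠ 0; add h_4 = -26/3x_1 + 9/8x_2^2 - 149/24x_2 - 53/6 to the basis.

S(f_1,f_3): lcm = x_1^2x_2. S = 13/14x_1x_2^2 + 1/2x_1x_2 - 69/7x_1 + 9/8x_2^2 - 27/8x_2.
  leading term x_1x_2^2: subtract (-13/42x_2)·f_2 from 13/14x_1x_2^2 + 1/2x_1x_2 - 69/7x_1 + 9/8x_2^2 - 27/8x_2 → -31/42x_1x_2 - 69/7x_1 + 9/8x_2^2 - 1919/168x_2
  leading term x_1x_2: subtract (31/126)·f_2 from -31/42x_1x_2 - 69/7x_1 + 9/8x_2^2 - 1919/168x_2 → -559/63x_1 + 9/8x_2^2 - 1919/168x_2 + 403/63
  leading term x_1: subtract (43/42)·h_4 from -559/63x_1 + 9/8x_2^2 - 1919/168x_2 + 403/63 → -3/112x_2^2 - 5107/1008x_2 + 1297/84
  leading term x_2^2: no divisor's leading term divides it; move -3/112x_2^2 to the remainder.
  leading term x_2: no divisor's leading term divides it; move -5107/1008x_2 to the remainder.
  leading term 1: no divisor's leading term divides it; move 1297/84 to the remainder.
  remainder -3/112x_2^2 - 5107/1008x_2 + 1297/84 ≠ 0; add h_5 = -3/112x_2^2 - 5107/1008x_2 + 1297/84 to the basis.

S(f_2,f_3): lcm = x_1x_2. S = 4/3x_1 + 3/7x_2^2 - 25/21.
  leading term x_1: subtract (-2/13)·h_4 from 4/3x_1 + 3/7x_2^2 - 25/21 → 219/364x_2^2 - 149/156x_2 - 232/91
  leading term x_2^2: subtract (-292/13)·h_5 from 219/364x_2^2 - 149/156x_2 - 232/91 → -93985/819x_2 + 93985/273
  leading term x_2: no divisor's leading term divides it; move -93985/819x_2 to the remainder.
  leading term 1: no divisor's leading term divides it; move 93985/273 to the remainder.
  remainder -93985/819x_2 + 93985/273 ≠ 0; add h_6 = -93985/819x_2 + 93985/273 to the basis.

The other S-polynomials (S(f_1,h_4), S(f_2,h_4), S(f_3,h_4), S(f_1,h_5), S(f_2,h_5), S(f_3,h_5), S(h_4,h_5), S(f_1,h_6), S(f_2,h_6), S(f_3,h_6), S(h_4,h_6), S(h_5,h_6)) all reduce to 0 modulo the current basis, so we have a Gröbner basis.
Inter-reduce: drop elements whose leading term is divisible by another's, tail-reduce, and make monic.
Reduced Gröbner basis: {x_1 + 2, x_2 - 3}.

Since the basis is lex-ordered, x_2 - 3 is univariate in x_2. Its roots are {3}. Back-substituting each root into the other basis elements fixes the other coordinates.
  x_2 = 3: the earlier basis element becomes x_1 + 2 = 0, giving x_1 = -2 — point (-2, 3).

{(-2, 3)}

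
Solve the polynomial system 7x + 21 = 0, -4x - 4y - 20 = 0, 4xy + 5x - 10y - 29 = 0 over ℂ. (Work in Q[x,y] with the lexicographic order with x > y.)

Compute a lex Gröbner basis by Buchberger's algorithm.
f_1 = 7x + 21, LT = x.
f_2 = -4x - 4y - 20, LT = x.
f_3 = 4xy + 5x - 10y - 29, LT = xy.

S(f_1,f_2): lcm = x. S = -y - 2.
  leading term y: no divisor's leading term divides it; move -y to the remainder.
  leading term 1: no divisor's leading term divides it; move -2 to the remainder.
  remainder -y - 2 ≠ 0; add h_4 = -y - 2 to the basis.

S(f_1,f_3): lcm = xy. S = -5/4x + 11/2y + 29/4.
  leading term x: subtract (-5/28)·f_1 from -5/4x + 11/2y + 29/4 → 11/2y + 11
  leading term y: subtract (-11/2)·h_4 from 11/2y + 11 → 0
  remainder 0.

S(f_2,f_3): lcm = xy. S = -5/4x + y^2 + 15/2y + 29/4.
  leading term x: subtract (-5/28)·f_1 from -5/4x + y^2 + 15/2y + 29/4 → y^2 + 15/2y + 11
  leading term y^2: subtract (-y)·h_4 from y^2 + 15/2y + 11 → 11/2y + 11
  leading term y: subtract (-11/2)·h_4 from 11/2y + 11 → 0
  remainder 0.

S(f_1,h_4): leading monomials are coprime, so the S-polynomial reduces to 0 (Buchberger's first criterion).
S(f_2,h_4): leading monomials are coprime, so the S-polynomial reduces to 0 (Buchberger's first criterion).
S(f_3,h_4): lcm = xy. S = -3/4x - 5/2y - 29/4.
  leading term x: subtract (-3/28)·f_1 from -3/4x - 5/2y - 29/4 → -5/2y - 5
  leading term y: subtract (5/2)·h_4 from -5/2y - 5 → 0
  remainder 0.

Every S-polynomial of the final basis reduces to 0, so we have a Gröbner basis.
Inter-reduce: drop elements whose leading term is divisible by another's, tail-reduce, and make monic.
Reduced Gröbner basis: {x + 3, y + 2}.

A lex Gröbner basis eliminates variables successively. Here y + 2 depends only on y, with roots {-2}; lifting each root through the earlier basis elements recovers the full solutions.
  y = -2: the earlier basis element becomes x + 3 = 0, giving x = -3 — point (-3, -2).
Check: every point annihilates each of the original generators.

{(-3, -2)}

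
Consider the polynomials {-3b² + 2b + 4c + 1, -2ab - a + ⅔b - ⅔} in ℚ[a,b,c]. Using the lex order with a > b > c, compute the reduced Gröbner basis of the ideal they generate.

The reduced Gröbner basis is the canonical form of the ideal for this ordering.

f_1 = -3b² + 2b + 4c + 1, LT = b².
f_2 = -2ab - a + ⅔b - ⅔, LT = ab.

S(f_1,f_2): lcm = ab². S = -7/6ab - 4/3ac - ⅓a + ⅓b² - ⅓b.
  reduce S modulo (f_1, f_2):
  remainder -4/3ac + ¼a - ½b + 4/9c + ½ ≠ 0; add g_3 = -4/3ac + ¼a - ½b + 4/9c + ½ to the basis.

The other S-polynomials (S(f_1,g_3), S(f_2,g_3)) all reduce to 0 modulo the current basis, so we have a Gröbner basis.

G = {ab + ½a - ⅓b + ⅓, ac - 3/16a + ⅜b - ⅓c - ⅜, b² - ⅔b - 4/3c - ⅓}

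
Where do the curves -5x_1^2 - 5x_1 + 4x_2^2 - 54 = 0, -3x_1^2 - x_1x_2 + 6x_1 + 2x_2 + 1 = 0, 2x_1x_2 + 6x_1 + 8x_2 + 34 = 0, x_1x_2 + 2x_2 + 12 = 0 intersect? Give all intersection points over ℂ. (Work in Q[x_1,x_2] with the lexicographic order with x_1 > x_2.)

{(1, -4)}

Compute a lex Gröbner basis by Buchberger's algorithm.
f_1 = -5x_1^2 - 5x_1 + 4x_2^2 - 54, LT = x_1^2.
f_2 = -3x_1^2 - x_1x_2 + 6x_1 + 2x_2 + 1, LT = x_1^2.
f_3 = 2x_1x_2 + 6x_1 + 8x_2 + 34, LT = x_1x_2.
f_4 = x_1x_2 + 2x_2 + 12, LT = x_1x_2.

S(f_1,f_2): lcm = x_1^2. S = -1/3x_1x_2 + 3x_1 - 4/5x_2^2 + 2/3x_2 + 167/15.
  reduce S modulo (f_1, f_2, f_3, f_4):
  remainder 4x_1 - 4/5x_2^2 + 2x_2 + 84/5 ≠ 0; add h_5 = 4x_1 - 4/5x_2^2 + 2x_2 + 84/5 to the basis.

S(f_1,f_3): lcm = x_1^2x_2. S = -3x_1^2 - 3x_1x_2 - 17x_1 - 4/5x_2^3 + 54/5x_2.
  reduce S modulo (f_1, f_2, f_3, f_4, h_5):
  remainder -4/5x_2^3 - 17/5x_2^2 + 253/10x_2 + 522/5 ≠ 0; add h_6 = -4/5x_2^3 - 17/5x_2^2 + 253/10x_2 + 522/5 to the basis.

S(f_1,f_4): lcm = x_1^2x_2. S = -x_1x_2 - 12x_1 - 4/5x_2^3 + 54/5x_2.
  reduce S modulo (f_1, f_2, f_3, f_4, h_5, h_6):
  remainder 8/5x_2^2 - 6x_2 - 248/5 ≠ 0; add h_7 = 8/5x_2^2 - 6x_2 - 248/5 to the basis.

S(f_2,f_3): lcm = x_1^2x_2. S = -3x_1^2 + 1/3x_1x_2^2 - 6x_1x_2 - 17x_1 - 2/3x_2^2 - 1/3x_2.
  reduce S modulo (f_1, f_2, f_3, f_4, h_5, h_6, h_7):
  remainder 29/4x_2 + 29 ≠ 0; add h_8 = 29/4x_2 + 29 to the basis.

The other S-polynomials (S(f_2,f_4), S(f_3,f_4), S(f_1,h_5), S(f_2,h_5), S(f_3,h_5), S(f_4,h_5), S(f_1,h_6), S(f_2,h_6), S(f_3,h_6), S(f_4,h_6), S(h_5,h_6), S(f_1,h_7), S(f_2,h_7), S(f_3,h_7), S(f_4,h_7), S(h_5,h_7), S(h_6,h_7), S(f_1,h_8), S(f_2,h_8), S(f_3,h_8), S(f_4,h_8), S(h_5,h_8), S(h_6,h_8), S(h_7,h_8)) all reduce to 0 modulo the current basis, so we have a Gröbner basis.
Inter-reduce: drop elements whose leading term is divisible by another's, tail-reduce, and make monic.
Reduced Gröbner basis: {x_1 - 1, x_2 + 4}.

The lex basis is triangular: the last element involves only x_2. Solving x_2 + 4 = 0 gives x_2 ∈ {-4}; substituting each value into the earlier elements determines the remaining variables.
  x_2 = -4: the earlier basis element becomes x_1 - 1 = 0, giving x_1 = 1 — point (1, -4).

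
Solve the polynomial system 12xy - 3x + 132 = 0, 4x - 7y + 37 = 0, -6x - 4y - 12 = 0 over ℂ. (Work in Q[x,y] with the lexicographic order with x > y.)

{(-4, 3)}

Compute a lex Gröbner basis by Buchberger's algorithm.
f_1 = 12xy - 3x + 132, LT = xy.
f_2 = 4x - 7y + 37, LT = x.
f_3 = -6x - 4y - 12, LT = x.

S(f_1,f_2): lcm = xy. S = -1/4x + 7/4y^2 - 37/4y + 11.
  leading term x: subtract (-1/16)·f_2 from -1/4x + 7/4y^2 - 37/4y + 11 → 7/4y^2 - 155/16y + 213/16
  leading term y^2: no divisor's leading term divides it; move 7/4y^2 to the remainder.
  leading term y: no divisor's leading term divides it; move -155/16y to the remainder.
  leading term 1: no divisor's leading term divides it; move 213/16 to the remainder.
  remainder 7/4y^2 - 155/16y + 213/16 ≠ 0; add h_4 = 7/4y^2 - 155/16y + 213/16 to the basis.

S(f_1,f_3): lcm = xy. S = -1/4x - 2/3y^2 - 2y + 11.
  leading term x: subtract (-1/16)·f_2 from -1/4x - 2/3y^2 - 2y + 11 → -2/3y^2 - 39/16y + 213/16
  leading term y^2: subtract (-8/21)·h_4 from -2/3y^2 - 39/16y + 213/16 → -2059/336y + 2059/112
  leading term y: no divisor's leading term divides it; move -2059/336y to the remainder.
  leading term 1: no divisor's leading term divides it; move 2059/112 to the remainder.
  remainder -2059/336y + 2059/112 ≠ 0; add h_5 = -2059/336y + 2059/112 to the basis.

The other S-polynomials (S(f_2,f_3), S(f_1,h_4), S(f_2,h_4), S(f_3,h_4), S(f_1,h_5), S(f_2,h_5), S(f_3,h_5), S(h_4,h_5)) all reduce to 0 modulo the current basis, so we have a Gröbner basis.
Inter-reduce: drop elements whose leading term is divisible by another's, tail-reduce, and make monic.
Reduced Gröbner basis: {x + 4, y - 3}.

Elimination: the polynomial y - 3 lies in the elimination ideal for y, so y ∈ {3}. For each such y, the remaining basis elements (now univariate) give the rest of the solution.
  y = 3: the earlier basis element becomes x + 4 = 0, giving x = -4 — point (-4, 3).
Each listed point satisfies every original equation (direct substitution).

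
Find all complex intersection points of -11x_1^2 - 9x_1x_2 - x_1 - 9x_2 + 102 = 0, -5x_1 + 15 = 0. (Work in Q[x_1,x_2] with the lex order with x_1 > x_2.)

Compute a lex Gröbner basis by Buchberger's algorithm.
f_1 = -11x_1^2 - 9x_1x_2 - x_1 - 9x_2 + 102, LT = x_1^2.
f_2 = -5x_1 + 15, LT = x_1.

S(f_1,f_2): lcm = x_1^2. S = 9/11x_1x_2 + 34/11x_1 + 9/11x_2 - 102/11.
  reduce S modulo (f_1, f_2):
  remainder 36/11x_2 ≠ 0; add h_3 = 36/11x_2 to the basis.

The other S-polynomials (S(f_1,h_3), S(f_2,h_3)) all reduce to 0 modulo the current basis, so we have a Gröbner basis.
Inter-reduce: drop elements whose leading term is divisible by another's, tail-reduce, and make monic.
Reduced Gröbner basis: {x_1 - 3, x_2}.

The lex basis is triangular: the last element involves only x_2. Solving x_2 = 0 gives x_2 ∈ {0}; substituting each value into the earlier elements determines the remaining variables.
  x_2 = 0: the earlier basis element becomes x_1 - 3 = 0, giving x_1 = 3 — point (3, 0).

{(3, 0)}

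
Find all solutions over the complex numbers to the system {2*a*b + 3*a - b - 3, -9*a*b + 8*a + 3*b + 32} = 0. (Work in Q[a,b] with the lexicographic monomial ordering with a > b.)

Compute a lex Gröbner basis by Buchberger's algorithm.
f_1 = 2*a*b + 3*a - b - 3, LT = a*b.
f_2 = -9*a*b + 8*a + 3*b + 32, LT = a*b.

S(f_1,f_2): lcm = a*b. S = 43/18*a - 1/6*b + 37/18.
  reduce S modulo (f_1, f_2):
  remainder 43/18*a - 1/6*b + 37/18 ≠ 0; add h_3 = 43/18*a - 1/6*b + 37/18 to the basis.

S(f_1,h_3): lcm = a*b. S = 3/2*a + 3/43*b**2 - 117/86*b - 3/2.
  reduce S modulo (f_1, f_2, h_3):
  remainder 3/43*b**2 - 54/43*b - 120/43 ≠ 0; add h_4 = 3/43*b**2 - 54/43*b - 120/43 to the basis.

The other S-polynomials (S(f_2,h_3), S(f_1,h_4), S(f_2,h_4), S(h_3,h_4)) all reduce to 0 modulo the current basis, so we have a Gröbner basis.
Inter-reduce: drop elements whose leading term is divisible by another's, tail-reduce, and make monic.
Reduced Gröbner basis: {a - 3/43*b + 37/43, b**2 - 18*b - 40}.

Elimination: the polynomial b**2 - 18*b - 40 lies in the elimination ideal for b, so b ∈ {-2, 20}. For each such b, the remaining basis elements (now univariate) give the rest of the solution.
  b = -2: the earlier basis element becomes a + 1 = 0, giving a = -1 — point (-1, -2).
  b = 20: the earlier basis element becomes a - 23/43 = 0, giving a = 23/43 — point (23/43, 20).

{(-1, -2), (23/43, 20)}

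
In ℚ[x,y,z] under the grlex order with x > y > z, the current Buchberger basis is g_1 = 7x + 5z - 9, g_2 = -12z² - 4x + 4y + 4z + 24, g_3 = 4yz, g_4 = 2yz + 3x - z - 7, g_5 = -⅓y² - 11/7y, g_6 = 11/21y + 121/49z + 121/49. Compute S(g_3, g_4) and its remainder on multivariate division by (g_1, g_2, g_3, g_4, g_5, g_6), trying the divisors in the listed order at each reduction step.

S(g_3, g_4) = -3/2x + ½z + 7/2; remainder on division = 11/7z + 11/7.

lcm(LM(g_3), LM(g_4)) = yz.
S = (lcm/LT(g_3))·g_3 − (lcm/LT(g_4))·g_4 = -3/2x + ½z + 7/2.
Reduce S modulo (g_1, g_2, g_3, g_4, g_5, g_6) in that order:
  leading term x: subtract (-3/14)·g_1 from -3/2x + ½z + 7/2 → 11/7z + 11/7
  leading term z: no divisor's leading term divides it; move 11/7z to the remainder.
  leading term 1: no divisor's leading term divides it; move 11/7 to the remainder.
The remainder 11/7z + 11/7 is nonzero, so it would be added as the next basis element.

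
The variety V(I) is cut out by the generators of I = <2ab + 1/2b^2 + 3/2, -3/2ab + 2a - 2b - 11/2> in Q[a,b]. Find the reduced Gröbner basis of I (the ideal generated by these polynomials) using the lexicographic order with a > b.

G = {a + 3/16b^2 - b - 35/16, b^3 - 20/3b^2 - 35/3b - 4}

f_1 = 2ab + 1/2b^2 + 3/2, LT = ab.
f_2 = -3/2ab + 2a - 2b - 11/2, LT = ab.

S(f_1,f_2): lcm = ab. S = 4/3a + 1/4b^2 - 4/3b - 35/12.
  leading term a: no divisor's leading term divides it; move 4/3a to the remainder.
  leading term b^2: no divisor's leading term divides it; move 1/4b^2 to the remainder.
  leading term b: no divisor's leading term divides it; move -4/3b to the remainder.
  leading term 1: no divisor's leading term divides it; move -35/12 to the remainder.
  remainder 4/3a + 1/4b^2 - 4/3b - 35/12 ≠ 0; add g_3 = 4/3a + 1/4b^2 - 4/3b - 35/12 to the basis.

S(f_1,g_3): lcm = ab. S = -3/16b^3 + 5/4b^2 + 35/16b + 3/4.
  leading term b^3: no divisor's leading term divides it; move -3/16b^3 to the remainder.
  leading term b^2: no divisor's leading term divides it; move 5/4b^2 to the remainder.
  leading term b: no divisor's leading term divides it; move 35/16b to the remainder.
  leading term 1: no divisor's leading term divides it; move 3/4 to the remainder.
  remainder -3/16b^3 + 5/4b^2 + 35/16b + 3/4 ≠ 0; add g_4 = -3/16b^3 + 5/4b^2 + 35/16b + 3/4 to the basis.

The other S-polynomials (S(f_2,g_3), S(f_1,g_4), S(f_2,g_4), S(g_3,g_4)) all reduce to 0 modulo the current basis, so we have a Gröbner basis.
Inter-reduce: drop elements whose leading term is divisible by another's, tail-reduce, and make monic.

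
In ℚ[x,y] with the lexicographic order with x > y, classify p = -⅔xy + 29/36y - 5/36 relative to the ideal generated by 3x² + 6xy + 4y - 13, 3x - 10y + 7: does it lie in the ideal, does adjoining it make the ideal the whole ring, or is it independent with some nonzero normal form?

First compute the reduced Gröbner basis of I by Buchberger's algorithm.
f_1 = 3x² + 6xy + 4y - 13, LT = x².
f_2 = 3x - 10y + 7, LT = x.

S(f_1,f_2): lcm = x². S = 16/3xy - 7/3x + 4/3y - 13/3.
  leading term xy: subtract (16/9y)·f_2 from 16/3xy - 7/3x + 4/3y - 13/3 → -7/3x + 160/9y² - 100/9y - 13/3
  leading term x: subtract (-7/9)·f_2 from -7/3x + 160/9y² - 100/9y - 13/3 → 160/9y² - 170/9y + 10/9
  leading term y²: no divisor's leading term divides it; move 160/9y² to the remainder.
  leading term y: no divisor's leading term divides it; move -170/9y to the remainder.
  leading term 1: no divisor's leading term divides it; move 10/9 to the remainder.
  remainder 160/9y² - 170/9y + 10/9 ≠ 0; add h_3 = 160/9y² - 170/9y + 10/9 to the basis.

The other S-polynomials (S(f_1,h_3), S(f_2,h_3)) all reduce to 0 modulo the current basis, so we have a Gröbner basis.
Inter-reduce: drop elements whose leading term is divisible by another's, tail-reduce, and make monic.
Reduced Gröbner basis: {x - 10/3y + 7/3, y² - 17/16y + 1/16}.
Label its elements g_1 = x - 10/3y + 7/3, g_2 = y² - 17/16y + 1/16.

Reduce p = -⅔xy + 29/36y - 5/36 modulo G:
  leading term xy: subtract (-⅔y)·g_1 from -⅔xy + 29/36y - 5/36 → -20/9y² + 85/36y - 5/36
  leading term y²: subtract (-20/9)·g_2 from -20/9y² + 85/36y - 5/36 → 0
  normal form = 0.
Since the normal form is 0, p ∈ I.

-⅔xy + 29/36y - 5/36 lies in I (it reduces to 0).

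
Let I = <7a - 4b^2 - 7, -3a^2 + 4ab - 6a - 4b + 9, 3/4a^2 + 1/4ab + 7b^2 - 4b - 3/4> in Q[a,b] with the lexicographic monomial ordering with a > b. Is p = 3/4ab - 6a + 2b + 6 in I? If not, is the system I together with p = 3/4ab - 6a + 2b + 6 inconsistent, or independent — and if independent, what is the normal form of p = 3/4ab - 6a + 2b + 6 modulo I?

3/4ab - 6a + 2b + 6 lies in I (it reduces to 0).

First compute the reduced Gröbner basis of I by Buchberger's algorithm.
f_1 = 7a - 4b^2 - 7, LT = a.
f_2 = -3a^2 + 4ab - 6a - 4b + 9, LT = a^2.
f_3 = 3/4a^2 + 1/4ab + 7b^2 - 4b - 3/4, LT = a^2.

S(f_1,f_2): lcm = a^2. S = -4/7ab^2 + 4/3ab - 3a - 4/3b + 3.
  reduce S modulo (f_1, f_2, f_3):
  remainder -16/49b^4 + 16/21b^3 - 16/7b^2 ≠ 0; add h_4 = -16/49b^4 + 16/21b^3 - 16/7b^2 to the basis.

S(f_1,f_3): lcm = a^2. S = -4/7ab^2 - 1/3ab - a - 28/3b^2 + 16/3b + 1.
  reduce S modulo (f_1, f_2, f_3, h_4):
  remainder -20/21b^3 - 172/21b^2 + 5b ≠ 0; add h_5 = -20/21b^3 - 172/21b^2 + 5b to the basis.

S(h_4,h_5): lcm = b^4. S = -164/15b^3 + 49/4b^2.
  reduce S modulo (f_1, f_2, f_3, h_4, h_5):
  remainder 31883/300b^2 - 287/5b ≠ 0; add h_6 = 31883/300b^2 - 287/5b to the basis.

S(h_4,h_6): lcm = b^4. S = -171521/95649b^3 + 7b^2.
  reduce S modulo (f_1, f_2, f_3, h_4, h_5, h_6):
  remainder 10960329555/4066102756b ≠ 0; add h_7 = 10960329555/4066102756b to the basis.

The other S-polynomials (S(f_2,f_3), S(f_1,h_4), S(f_2,h_4), S(f_3,h_4), S(f_1,h_5), S(f_2,h_5), S(f_3,h_5), S(f_1,h_6), S(f_2,h_6), S(f_3,h_6), S(h_5,h_6), S(f_1,h_7), S(f_2,h_7), S(f_3,h_7), S(h_4,h_7), S(h_5,h_7), S(h_6,h_7)) all reduce to 0 modulo the current basis, so we have a Gröbner basis.
Inter-reduce: drop elements whose leading term is divisible by another's, tail-reduce, and make monic.
Reduced Gröbner basis: {a - 1, b}.
Label its elements g_1 = a - 1, g_2 = b.

Reduce p = 3/4ab - 6a + 2b + 6 modulo G:
  leading term ab: subtract (3/4b)·g_1 from 3/4ab - 6a + 2b + 6 → -6a + 11/4b + 6
  leading term a: subtract (-6)·g_1 from -6a + 11/4b + 6 → 11/4b
  leading term b: subtract (11/4)·g_2 from 11/4b → 0
  normal form = 0.
Since the normal form is 0, p ∈ I.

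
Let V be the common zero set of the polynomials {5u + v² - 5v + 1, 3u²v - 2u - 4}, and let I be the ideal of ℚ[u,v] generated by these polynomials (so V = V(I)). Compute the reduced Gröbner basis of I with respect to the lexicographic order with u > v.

Buchberger's algorithm terminates because the ascending chain of leading-term ideals stabilizes.

f_1 = 5u + v² - 5v + 1, LT = u.
f_2 = 3u²v - 2u - 4, LT = u²v.

S(f_1,f_2): lcm = u²v. S = ⅕uv³ - uv² + ⅕uv + ⅔u + 4/3.
  leading term uv³: subtract (1/25v³)·f_1 from ⅕uv³ - uv² + ⅕uv + ⅔u + 4/3 → -uv² + ⅕uv + ⅔u - 1/25v⁵ + ⅕v⁴ - 1/25v³ + 4/3
  leading term uv²: subtract (-⅕v²)·f_1 from -uv² + ⅕uv + ⅔u - 1/25v⁵ + ⅕v⁴ - 1/25v³ + 4/3 → ⅕uv + ⅔u - 1/25v⁵ + ⅖v⁴ - 26/25v³ + ⅕v² + 4/3
  leading term uv: subtract (1/25v)·f_1 from ⅕uv + ⅔u - 1/25v⁵ + ⅖v⁴ - 26/25v³ + ⅕v² + 4/3 → ⅔u - 1/25v⁵ + ⅖v⁴ - 27/25v³ + ⅖v² - 1/25v + 4/3
  leading term u: subtract (2/15)·f_1 from ⅔u - 1/25v⁵ + ⅖v⁴ - 27/25v³ + ⅖v² - 1/25v + 4/3 → -1/25v⁵ + ⅖v⁴ - 27/25v³ + 4/15v² + 47/75v + 6/5
  leading term v⁵: no divisor's leading term divides it; move -1/25v⁵ to the remainder.
  leading term v⁴: no divisor's leading term divides it; move ⅖v⁴ to the remainder.
  leading term v³: no divisor's leading term divides it; move -27/25v³ to the remainder.
  leading term v²: no divisor's leading term divides it; move 4/15v² to the remainder.
  leading term v: no divisor's leading term divides it; move 47/75v to the remainder.
  leading term 1: no divisor's leading term divides it; move 6/5 to the remainder.
  remainder -1/25v⁵ + ⅖v⁴ - 27/25v³ + 4/15v² + 47/75v + 6/5 ≠ 0; add g_3 = -1/25v⁵ + ⅖v⁴ - 27/25v³ + 4/15v² + 47/75v + 6/5 to the basis.

The other S-polynomials (S(f_1,g_3), S(f_2,g_3)) all reduce to 0 modulo the current basis, so we have a Gröbner basis.
Inter-reduce: drop elements whose leading term is divisible by another's, tail-reduce, and make monic.

G = {u + ⅕v² - v + ⅕, v⁵ - 10v⁴ + 27v³ - 20/3v² - 47/3v - 30}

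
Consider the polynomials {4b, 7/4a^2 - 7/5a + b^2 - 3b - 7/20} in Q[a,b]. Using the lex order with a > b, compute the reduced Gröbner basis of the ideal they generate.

G = {a^2 - 4/5a - 1/5, b}

f_1 = 4b, LT = b.
f_2 = 7/4a^2 - 7/5a + b^2 - 3b - 7/20, LT = a^2.

The S-polynomials (S(f_1,f_2)) all reduce to 0 modulo the current basis, so we have a Gröbner basis.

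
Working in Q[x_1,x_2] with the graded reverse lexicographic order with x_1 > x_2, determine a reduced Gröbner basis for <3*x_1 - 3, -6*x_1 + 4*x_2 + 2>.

f_1 = 3*x_1 - 3, LT = x_1.
f_2 = -6*x_1 + 4*x_2 + 2, LT = x_1.

S(f_1,f_2): lcm = x_1. S = 2/3*x_2 - 2/3.
  reduce S modulo (f_1, f_2):
  remainder 2/3*x_2 - 2/3 ≠ 0; add g_3 = 2/3*x_2 - 2/3 to the basis.

The other S-polynomials (S(f_1,g_3), S(f_2,g_3)) all reduce to 0 modulo the current basis, so we have a Gröbner basis.
Inter-reduce: drop elements whose leading term is divisible by another's, tail-reduce, and make monic.

G = {x_1 - 1, x_2 - 1}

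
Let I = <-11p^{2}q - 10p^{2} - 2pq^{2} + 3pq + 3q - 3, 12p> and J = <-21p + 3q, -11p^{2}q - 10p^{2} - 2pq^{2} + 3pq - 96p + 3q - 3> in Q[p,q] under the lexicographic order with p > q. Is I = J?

Two ideals are equal iff their reduced Gröbner bases coincide (the reduced basis is unique for a fixed ordering).
Buchberger on the first generating set:
f_1 = -11p^{2}q - 10p^{2} - 2pq^{2} + 3pq + 3q - 3, LT = p^{2}q.
f_2 = 12p, LT = p.

S(f_1,f_2): lcm = p^{2}q. S = \tfrac{10}{11}p^{2} + \tfrac{2}{11}pq^{2} - \tfrac{3}{11}pq - \tfrac{3}{11}q + \tfrac{3}{11}.
  leading term p^{2}: subtract (\tfrac{5}{66}p)·f_2 from \tfrac{10}{11}p^{2} + \tfrac{2}{11}pq^{2} - \tfrac{3}{11}pq - \tfrac{3}{11}q + \tfrac{3}{11} → \tfrac{2}{11}pq^{2} - \tfrac{3}{11}pq - \tfrac{3}{11}q + \tfrac{3}{11}
  leading term pq^{2}: subtract (\tfrac{1}{66}q^{2})·f_2 from \tfrac{2}{11}pq^{2} - \tfrac{3}{11}pq - \tfrac{3}{11}q + \tfrac{3}{11} → -\tfrac{3}{11}pq - \tfrac{3}{11}q + \tfrac{3}{11}
  leading term pq: subtract (-\tfrac{1}{44}q)·f_2 from -\tfrac{3}{11}pq - \tfrac{3}{11}q + \tfrac{3}{11} → -\tfrac{3}{11}q + \tfrac{3}{11}
  leading term q: no divisor's leading term divides it; move -\tfrac{3}{11}q to the remainder.
  leading term 1: no divisor's leading term divides it; move \tfrac{3}{11} to the remainder.
  remainder -\tfrac{3}{11}q + \tfrac{3}{11} ≠ 0; add g_3 = -\tfrac{3}{11}q + \tfrac{3}{11} to the basis.

S(f_1,g_3): lcm = p^{2}q. S = \tfrac{21}{11}p^{2} + \tfrac{2}{11}pq^{2} - \tfrac{3}{11}pq - \tfrac{3}{11}q + \tfrac{3}{11}.
  leading term p^{2}: subtract (\tfrac{7}{44}p)·f_2 from \tfrac{21}{11}p^{2} + \tfrac{2}{11}pq^{2} - \tfrac{3}{11}pq - \tfrac{3}{11}q + \tfrac{3}{11} → \tfrac{2}{11}pq^{2} - \tfrac{3}{11}pq - \tfrac{3}{11}q + \tfrac{3}{11}
  leading term pq^{2}: subtract (\tfrac{1}{66}q^{2})·f_2 from \tfrac{2}{11}pq^{2} - \tfrac{3}{11}pq - \tfrac{3}{11}q + \tfrac{3}{11} → -\tfrac{3}{11}pq - \tfrac{3}{11}q + \tfrac{3}{11}
  leading term pq: subtract (-\tfrac{1}{44}q)·f_2 from -\tfrac{3}{11}pq - \tfrac{3}{11}q + \tfrac{3}{11} → -\tfrac{3}{11}q + \tfrac{3}{11}
  leading term q: subtract (1)·g_3 from -\tfrac{3}{11}q + \tfrac{3}{11} → 0
  remainder 0.

S(f_2,g_3): leading monomials are coprime, so the S-polynomial reduces to 0 (Buchberger's first criterion).
Every S-polynomial of the final basis reduces to 0, so we have a Gröbner basis.
Inter-reduce: drop elements whose leading term is divisible by another's, tail-reduce, and make monic.
Reduced Gröbner basis: {p, q - 1}.

Buchberger on the second generating set:
h_1 = -21p + 3q, LT = p.
h_2 = -11p^{2}q - 10p^{2} - 2pq^{2} + 3pq - 96p + 3q - 3, LT = p^{2}q.

S(h_1,h_2): lcm = p^{2}q. S = -\tfrac{10}{11}p^{2} - \tfrac{25}{77}pq^{2} + \tfrac{3}{11}pq - \tfrac{96}{11}p + \tfrac{3}{11}q - \tfrac{3}{11}.
  leading term p^{2}: subtract (\tfrac{10}{231}p)·h_1 from -\tfrac{10}{11}p^{2} - \tfrac{25}{77}pq^{2} + \tfrac{3}{11}pq - \tfrac{96}{11}p + \tfrac{3}{11}q - \tfrac{3}{11} → -\tfrac{25}{77}pq^{2} + \tfrac{1}{7}pq - \tfrac{96}{11}p + \tfrac{3}{11}q - \tfrac{3}{11}
  leading term pq^{2}: subtract (\tfrac{25}{1617}q^{2})·h_1 from -\tfrac{25}{77}pq^{2} + \tfrac{1}{7}pq - \tfrac{96}{11}p + \tfrac{3}{11}q - \tfrac{3}{11} → \tfrac{1}{7}pq - \tfrac{96}{11}p - \tfrac{25}{539}q^{3} + \tfrac{3}{11}q - \tfrac{3}{11}
  leading term pq: subtract (-\tfrac{1}{147}q)·h_1 from \tfrac{1}{7}pq - \tfrac{96}{11}p - \tfrac{25}{539}q^{3} + \tfrac{3}{11}q - \tfrac{3}{11} → -\tfrac{96}{11}p - \tfrac{25}{539}q^{3} + \tfrac{1}{49}q^{2} + \tfrac{3}{11}q - \tfrac{3}{11}
  leading term p: subtract (\tfrac{32}{77})·h_1 from -\tfrac{96}{11}p - \tfrac{25}{539}q^{3} + \tfrac{1}{49}q^{2} + \tfrac{3}{11}q - \tfrac{3}{11} → -\tfrac{25}{539}q^{3} + \tfrac{1}{49}q^{2} - \tfrac{75}{77}q - \tfrac{3}{11}
  leading term q^{3}: no divisor's leading term divides it; move -\tfrac{25}{539}q^{3} to the remainder.
  leading term q^{2}: no divisor's leading term divides it; move \tfrac{1}{49}q^{2} to the remainder.
  leading term q: no divisor's leading term divides it; move -\tfrac{75}{77}q to the remainder.
  leading term 1: no divisor's leading term divides it; move -\tfrac{3}{11} to the remainder.
  remainder -\tfrac{25}{539}q^{3} + \tfrac{1}{49}q^{2} - \tfrac{75}{77}q - \tfrac{3}{11} ≠ 0; add k_3 = -\tfrac{25}{539}q^{3} + \tfrac{1}{49}q^{2} - \tfrac{75}{77}q - \tfrac{3}{11} to the basis.

S(h_1,k_3): leading monomials are coprime, so the S-polynomial reduces to 0 (Buchberger's first criterion).
S(h_2,k_3): lcm = p^{2}q^{3}. S = \tfrac{371}{275}p^{2}q^{2} - 21p^{2}q - \tfrac{147}{25}p^{2} + \tfrac{2}{11}pq^{4} - \tfrac{3}{11}pq^{3} + \tfrac{96}{11}pq^{2} - \tfrac{3}{11}q^{3} + \tfrac{3}{11}q^{2}.
  leading term p^{2}q^{2}: subtract (-\tfrac{53}{825}pq^{2})·h_1 from \tfrac{371}{275}p^{2}q^{2} - 21p^{2}q - \tfrac{147}{25}p^{2} + \tfrac{2}{11}pq^{4} - \tfrac{3}{11}pq^{3} + \tfrac{96}{11}pq^{2} - \tfrac{3}{11}q^{3} + \tfrac{3}{11}q^{2} → -21p^{2}q - \tfrac{147}{25}p^{2} + \tfrac{2}{11}pq^{4} - \tfrac{2}{25}pq^{3} + \tfrac{96}{11}pq^{2} - \tfrac{3}{11}q^{3} + \tfrac{3}{11}q^{2}
  leading term p^{2}q: subtract (pq)·h_1 from -21p^{2}q - \tfrac{147}{25}p^{2} + \tfrac{2}{11}pq^{4} - \tfrac{2}{25}pq^{3} + \tfrac{96}{11}pq^{2} - \tfrac{3}{11}q^{3} + \tfrac{3}{11}q^{2} → -\tfrac{147}{25}p^{2} + \tfrac{2}{11}pq^{4} - \tfrac{2}{25}pq^{3} + \tfrac{63}{11}pq^{2} - \tfrac{3}{11}q^{3} + \tfrac{3}{11}q^{2}
  leading term p^{2}: subtract (\tfrac{7}{25}p)·h_1 from -\tfrac{147}{25}p^{2} + \tfrac{2}{11}pq^{4} - \tfrac{2}{25}pq^{3} + \tfrac{63}{11}pq^{2} - \tfrac{3}{11}q^{3} + \tfrac{3}{11}q^{2} → \tfrac{2}{11}pq^{4} - \tfrac{2}{25}pq^{3} + \tfrac{63}{11}pq^{2} - \tfrac{21}{25}pq - \tfrac{3}{11}q^{3} + \tfrac{3}{11}q^{2}
  leading term pq^{4}: subtract (-\tfrac{2}{231}q^{4})·h_1 from \tfrac{2}{11}pq^{4} - \tfrac{2}{25}pq^{3} + \tfrac{63}{11}pq^{2} - \tfrac{21}{25}pq - \tfrac{3}{11}q^{3} + \tfrac{3}{11}q^{2} → -\tfrac{2}{25}pq^{3} + \tfrac{63}{11}pq^{2} - \tfrac{21}{25}pq + \tfrac{2}{77}q^{5} - \tfrac{3}{11}q^{3} + \tfrac{3}{11}q^{2}
  leading term pq^{3}: subtract (\tfrac{2}{525}q^{3})·h_1 from -\tfrac{2}{25}pq^{3} + \tfrac{63}{11}pq^{2} - \tfrac{21}{25}pq + \tfrac{2}{77}q^{5} - \tfrac{3}{11}q^{3} + \tfrac{3}{11}q^{2} → \tfrac{63}{11}pq^{2} - \tfrac{21}{25}pq + \tfrac{2}{77}q^{5} - \tfrac{2}{175}q^{4} - \tfrac{3}{11}q^{3} + \tfrac{3}{11}q^{2}
  leading term pq^{2}: subtract (-\tfrac{3}{11}q^{2})·h_1 from \tfrac{63}{11}pq^{2} - \tfrac{21}{25}pq + \tfrac{2}{77}q^{5} - \tfrac{2}{175}q^{4} - \tfrac{3}{11}q^{3} + \tfrac{3}{11}q^{2} → -\tfrac{21}{25}pq + \tfrac{2}{77}q^{5} - \tfrac{2}{175}q^{4} + \tfrac{6}{11}q^{3} + \tfrac{3}{11}q^{2}
  leading term pq: subtract (\tfrac{1}{25}q)·h_1 from -\tfrac{21}{25}pq + \tfrac{2}{77}q^{5} - \tfrac{2}{175}q^{4} + \tfrac{6}{11}q^{3} + \tfrac{3}{11}q^{2} → \tfrac{2}{77}q^{5} - \tfrac{2}{175}q^{4} + \tfrac{6}{11}q^{3} + \tfrac{42}{275}q^{2}
  leading term q^{5}: subtract (-\tfrac{14}{25}q^{2})·k_3 from \tfrac{2}{77}q^{5} - \tfrac{2}{175}q^{4} + \tfrac{6}{11}q^{3} + \tfrac{42}{275}q^{2} → 0
  remainder 0.

Every S-polynomial of the final basis reduces to 0, so we have a Gröbner basis.
Inter-reduce: drop elements whose leading term is divisible by another's, tail-reduce, and make monic.
Reduced Gröbner basis: {p - \tfrac{1}{7}q, q^{3} - \tfrac{11}{25}q^{2} + 21q + \tfrac{147}{25}}.

The bases are distinct; the ideals are different.

No, the ideals differ.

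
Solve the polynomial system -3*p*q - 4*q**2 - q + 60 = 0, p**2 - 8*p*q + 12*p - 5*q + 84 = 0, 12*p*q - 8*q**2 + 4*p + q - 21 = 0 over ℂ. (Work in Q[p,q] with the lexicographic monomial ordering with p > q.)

Compute a lex Gröbner basis by Buchberger's algorithm.
f_1 = -3*p*q - 4*q**2 - q + 60, LT = p*q.
f_2 = p**2 - 8*p*q + 12*p - 5*q + 84, LT = p**2.
f_3 = 12*p*q + 4*p - 8*q**2 + q - 21, LT = p*q.

S(f_1,f_2): lcm = p**2*q. S = 28/3*p*q**2 - 35/3*p*q - 20*p + 5*q**2 - 84*q.
  reduce S modulo (f_1, f_2, f_3):
  remainder -20*p - 112/9*q**3 + 157/9*q**2 + 959/9*q - 700/3 ≠ 0; add h_4 = -20*p - 112/9*q**3 + 157/9*q**2 + 959/9*q - 700/3 to the basis.

S(f_1,f_3): lcm = p*q. S = -1/3*p + 2*q**2 + 1/4*q - 73/4.
  reduce S modulo (f_1, f_2, f_3, h_4):
  remainder 28/135*q**3 + 923/540*q**2 - 206/135*q - 517/36 ≠ 0; add h_5 = 28/135*q**3 + 923/540*q**2 - 206/135*q - 517/36 to the basis.

S(f_2,f_3): lcm = p**2*q. S = -1/3*p**2 - 22/3*p*q**2 + 143/12*p*q + 7/4*p - 5*q**2 + 84*q.
  reduce S modulo (f_1, f_2, f_3, h_4, h_5):
  remainder -3841/63*q**2 + 8903/1008*q + 193271/336 ≠ 0; add h_6 = -3841/63*q**2 + 8903/1008*q + 193271/336 to the basis.

S(f_1,h_4): lcm = p*q. S = -28/45*q**4 + 157/180*q**3 + 1199/180*q**2 - 34/3*q - 20.
  reduce S modulo (f_1, f_2, f_3, h_4, h_5, h_6):
  remainder -8424487/491648*q - 25273461/491648 ≠ 0; add h_7 = -8424487/491648*q - 25273461/491648 to the basis.

The other S-polynomials (S(f_2,h_4), S(f_3,h_4), S(f_1,h_5), S(f_2,h_5), S(f_3,h_5), S(h_4,h_5), S(f_1,h_6), S(f_2,h_6), S(f_3,h_6), S(h_4,h_6), S(h_5,h_6), S(f_1,h_7), S(f_2,h_7), S(f_3,h_7), S(h_4,h_7), S(h_5,h_7), S(h_6,h_7)) all reduce to 0 modulo the current basis, so we have a Gröbner basis.
Inter-reduce: drop elements whose leading term is divisible by another's, tail-reduce, and make monic.
Reduced Gröbner basis: {p + 3, q + 3}.

The lex basis is triangular: the last element involves only q. Solving q + 3 = 0 gives q ∈ {-3}; substituting each value into the earlier elements determines the remaining variables.
  q = -3: the earlier basis element becomes p + 3 = 0, giving p = -3 — point (-3, -3).

{(-3, -3)}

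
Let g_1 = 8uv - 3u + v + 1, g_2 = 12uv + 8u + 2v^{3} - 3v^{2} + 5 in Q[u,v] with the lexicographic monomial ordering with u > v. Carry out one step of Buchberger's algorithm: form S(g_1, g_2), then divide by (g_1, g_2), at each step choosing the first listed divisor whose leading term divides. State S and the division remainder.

S(g_1, g_2) = -\tfrac{25}{24}u - \tfrac{1}{6}v^{3} + \tfrac{1}{4}v^{2} + \tfrac{1}{8}v - \tfrac{7}{24}; remainder on division = -\tfrac{25}{24}u - \tfrac{1}{6}v^{3} + \tfrac{1}{4}v^{2} + \tfrac{1}{8}v - \tfrac{7}{24}.

lcm(LM(g_1), LM(g_2)) = uv.
S = (lcm/LT(g_1))·g_1 − (lcm/LT(g_2))·g_2 = -\tfrac{25}{24}u - \tfrac{1}{6}v^{3} + \tfrac{1}{4}v^{2} + \tfrac{1}{8}v - \tfrac{7}{24}.
Reduce S modulo (g_1, g_2) in that order:
  leading term u: no divisor's leading term divides it; move -\tfrac{25}{24}u to the remainder.
  leading term v^{3}: no divisor's leading term divides it; move -\tfrac{1}{6}v^{3} to the remainder.
  leading term v^{2}: no divisor's leading term divides it; move \tfrac{1}{4}v^{2} to the remainder.
  leading term v: no divisor's leading term divides it; move \tfrac{1}{8}v to the remainder.
  leading term 1: no divisor's leading term divides it; move -\tfrac{7}{24} to the remainder.
The remainder -\tfrac{25}{24}u - \tfrac{1}{6}v^{3} + \tfrac{1}{4}v^{2} + \tfrac{1}{8}v - \tfrac{7}{24} is nonzero, so it would be added as the next basis element.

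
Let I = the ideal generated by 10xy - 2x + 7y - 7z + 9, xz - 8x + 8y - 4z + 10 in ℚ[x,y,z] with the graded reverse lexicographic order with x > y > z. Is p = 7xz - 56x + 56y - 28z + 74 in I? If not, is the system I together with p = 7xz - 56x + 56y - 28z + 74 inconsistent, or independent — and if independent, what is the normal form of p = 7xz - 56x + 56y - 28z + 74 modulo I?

First compute the reduced Gröbner basis of I by Buchberger's algorithm.
f_1 = 10xy - 2x + 7y - 7z + 9, LT = xy.
f_2 = xz - 8x + 8y - 4z + 10, LT = xz.

S(f_1,f_2): lcm = xyz. S = 8xy - 8y² - ⅕xz + 47/10yz - 7/10z² - 10y + 9/10z.
  leading term xy: subtract (⅘)·f_1 from 8xy - 8y² - ⅕xz + 47/10yz - 7/10z² - 10y + 9/10z → -8y² - ⅕xz + 47/10yz - 7/10z² + 8/5x - 78/5y + 13/2z - 36/5
  leading term y²: no divisor's leading term divides it; move -8y² to the remainder.
  leading term xz: subtract (-⅕)·f_2 from -⅕xz + 47/10yz - 7/10z² + 8/5x - 78/5y + 13/2z - 36/5 → 47/10yz - 7/10z² - 14y + 57/10z - 26/5
  leading term yz: no divisor's leading term divides it; move 47/10yz to the remainder.
  leading term z²: no divisor's leading term divides it; move -7/10z² to the remainder.
  leading term y: no divisor's leading term divides it; move -14y to the remainder.
  leading term z: no divisor's leading term divides it; move 57/10z to the remainder.
  leading term 1: no divisor's leading term divides it; move -26/5 to the remainder.
  remainder -8y² + 47/10yz - 7/10z² - 14y + 57/10z - 26/5 ≠ 0; add h_3 = -8y² + 47/10yz - 7/10z² - 14y + 57/10z - 26/5 to the basis.

The other S-polynomials (S(f_1,h_3), S(f_2,h_3)) all reduce to 0 modulo the current basis, so we have a Gröbner basis.
Inter-reduce: drop elements whose leading term is divisible by another's, tail-reduce, and make monic.
Reduced Gröbner basis: {xy - ⅕x + 7/10y - 7/10z + 9/10, y² - 47/80yz + 7/80z² + 7/4y - 57/80z + 13/20, xz - 8x + 8y - 4z + 10}.
Label its elements g_1 = xy - ⅕x + 7/10y - 7/10z + 9/10, g_2 = y² - 47/80yz + 7/80z² + 7/4y - 57/80z + 13/20, g_3 = xz - 8x + 8y - 4z + 10.

Reduce p = 7xz - 56x + 56y - 28z + 74 modulo G:
  leading term xz: subtract (7)·g_3 from 7xz - 56x + 56y - 28z + 74 → 4
  leading term 1: no divisor's leading term divides it; move 4 to the remainder.
  normal form = 4.
The normal form is nonzero, so p ∉ I. Since p minus its normal form lies in I, I + (p) = I + (r) where r = 4; decide whether this ideal is the whole ring.
Here r = 4 is a nonzero constant, hence a unit: 1 ∈ I + (p), the Gröbner basis of I + (p) is {1}, and the enlarged system has no common solution — adjoining p is inconsistent.

Ideal membership is decidable via reduction modulo a Gröbner basis.

Adjoining 7xz - 56x + 56y - 28z + 74 makes the ideal the whole ring: the system is inconsistent.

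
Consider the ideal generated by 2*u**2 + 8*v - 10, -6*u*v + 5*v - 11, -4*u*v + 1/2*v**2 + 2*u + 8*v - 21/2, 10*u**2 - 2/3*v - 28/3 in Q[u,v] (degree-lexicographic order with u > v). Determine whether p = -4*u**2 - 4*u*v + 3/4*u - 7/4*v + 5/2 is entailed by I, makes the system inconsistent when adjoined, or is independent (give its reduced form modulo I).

First compute the reduced Gröbner basis of I by Buchberger's algorithm.
f_1 = 2*u**2 + 8*v - 10, LT = u**2.
f_2 = -6*u*v + 5*v - 11, LT = u*v.
f_3 = -4*u*v + 1/2*v**2 + 2*u + 8*v - 21/2, LT = u*v.
f_4 = 10*u**2 - 2/3*v - 28/3, LT = u**2.

S(f_1,f_2): lcm = u**2*v. S = 5/6*u*v + 4*v**2 - 11/6*u - 5*v.
  reduce S modulo (f_1, f_2, f_3, f_4):
  remainder 4*v**2 - 11/6*u - 155/36*v - 55/36 ≠ 0; add h_5 = 4*v**2 - 11/6*u - 155/36*v - 55/36 to the basis.

S(f_1,f_3): lcm = u**2*v. S = 1/8*u*v**2 + 1/2*u**2 + 2*u*v + 4*v**2 - 21/8*u - 5*v.
  reduce S modulo (f_1, f_2, f_3, f_4, h_5):
  remainder -857/1152*u - 7913/6912*v + 2771/6912 ≠ 0; add h_6 = -857/1152*u - 7913/6912*v + 2771/6912 to the basis.

S(f_1,f_4): lcm = u**2. S = 61/15*v - 61/15.
  reduce S modulo (f_1, f_2, f_3, f_4, h_5, h_6):
  remainder 61/15*v - 61/15 ≠ 0; add h_7 = 61/15*v - 61/15 to the basis.

The other S-polynomials (S(f_2,f_3), S(f_2,f_4), S(f_3,f_4), S(f_1,h_5), S(f_2,h_5), S(f_3,h_5), S(f_4,h_5), S(f_1,h_6), S(f_2,h_6), S(f_3,h_6), S(f_4,h_6), S(h_5,h_6), S(f_1,h_7), S(f_2,h_7), S(f_3,h_7), S(f_4,h_7), S(h_5,h_7), S(h_6,h_7)) all reduce to 0 modulo the current basis, so we have a Gröbner basis.
Inter-reduce: drop elements whose leading term is divisible by another's, tail-reduce, and make monic.
Reduced Gröbner basis: {u + 1, v - 1}.
Label its elements g_1 = u + 1, g_2 = v - 1.

Reduce p = -4*u**2 - 4*u*v + 3/4*u - 7/4*v + 5/2 modulo G:
  leading term u**2: subtract (-4*u)·g_1 from -4*u**2 - 4*u*v + 3/4*u - 7/4*v + 5/2 → -4*u*v + 19/4*u - 7/4*v + 5/2
  leading term u*v: subtract (-4*v)·g_1 from -4*u*v + 19/4*u - 7/4*v + 5/2 → 19/4*u + 9/4*v + 5/2
  leading term u: subtract (19/4)·g_1 from 19/4*u + 9/4*v + 5/2 → 9/4*v - 9/4
  leading term v: subtract (9/4)·g_2 from 9/4*v - 9/4 → 0
  normal form = 0.
Since the normal form is 0, p ∈ I.

-4*u**2 - 4*u*v + 3/4*u - 7/4*v + 5/2 lies in I (it reduces to 0).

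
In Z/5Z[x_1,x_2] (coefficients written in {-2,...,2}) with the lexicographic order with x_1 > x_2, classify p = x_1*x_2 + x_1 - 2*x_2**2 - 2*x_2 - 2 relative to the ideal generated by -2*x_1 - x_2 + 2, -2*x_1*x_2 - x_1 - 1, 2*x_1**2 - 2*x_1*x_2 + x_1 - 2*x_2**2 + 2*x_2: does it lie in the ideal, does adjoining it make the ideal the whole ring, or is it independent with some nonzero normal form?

x_1*x_2 + x_1 - 2*x_2**2 - 2*x_2 - 2 lies in I (it reduces to 0).

First compute the reduced Gröbner basis of I by Buchberger's algorithm.
f_1 = -2*x_1 - x_2 + 2, LT = x_1.
f_2 = -2*x_1*x_2 - x_1 - 1, LT = x_1*x_2.
f_3 = 2*x_1**2 - 2*x_1*x_2 + x_1 - 2*x_2**2 + 2*x_2, LT = x_1**2.

S(f_1,f_2): lcm = x_1*x_2. S = 2*x_1 - 2*x_2**2 - x_2 + 2.
  leading term x_1: subtract (-1)·f_1 from 2*x_1 - 2*x_2**2 - x_2 + 2 → -2*x_2**2 - 2*x_2 - 1
  leading term x_2**2: no divisor's leading term divides it; move -2*x_2**2 to the remainder.
  leading term x_2: no divisor's leading term divides it; move -2*x_2 to the remainder.
  leading term 1: no divisor's leading term divides it; move -1 to the remainder.
  remainder -2*x_2**2 - 2*x_2 - 1 ≠ 0; add h_4 = -2*x_2**2 - 2*x_2 - 1 to the basis.

S(f_1,f_3): lcm = x_1**2. S = -x_1*x_2 + x_1 + x_2**2 - x_2.
  leading term x_1*x_2: subtract (-2*x_2)·f_1 from -x_1*x_2 + x_1 + x_2**2 - x_2 → x_1 - x_2**2 - 2*x_2
  leading term x_1: subtract (2)·f_1 from x_1 - x_2**2 - 2*x_2 → -x_2**2 + 1
  leading term x_2**2: subtract (-2)·h_4 from -x_2**2 + 1 → x_2 - 1
  leading term x_2: no divisor's leading term divides it; move x_2 to the remainder.
  leading term 1: no divisor's leading term divides it; move -1 to the remainder.
  remainder x_2 - 1 ≠ 0; add h_5 = x_2 - 1 to the basis.

The other S-polynomials (S(f_2,f_3), S(f_1,h_4), S(f_2,h_4), S(f_3,h_4), S(f_1,h_5), S(f_2,h_5), S(f_3,h_5), S(h_4,h_5)) all reduce to 0 modulo the current basis, so we have a Gröbner basis.
Inter-reduce: drop elements whose leading term is divisible by another's, tail-reduce, and make monic.
Reduced Gröbner basis: {x_1 + 2, x_2 - 1}.
Label its elements g_1 = x_1 + 2, g_2 = x_2 - 1.

Reduce p = x_1*x_2 + x_1 - 2*x_2**2 - 2*x_2 - 2 modulo G:
  leading term x_1*x_2: subtract (x_2)·g_1 from x_1*x_2 + x_1 - 2*x_2**2 - 2*x_2 - 2 → x_1 - 2*x_2**2 + x_2 - 2
  leading term x_1: subtract (1)·g_1 from x_1 - 2*x_2**2 + x_2 - 2 → -2*x_2**2 + x_2 + 1
  leading term x_2**2: subtract (-2*x_2)·g_2 from -2*x_2**2 + x_2 + 1 → -x_2 + 1
  leading term x_2: subtract (-1)·g_2 from -x_2 + 1 → 0
  normal form = 0.
Since the normal form is 0, p ∈ I.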